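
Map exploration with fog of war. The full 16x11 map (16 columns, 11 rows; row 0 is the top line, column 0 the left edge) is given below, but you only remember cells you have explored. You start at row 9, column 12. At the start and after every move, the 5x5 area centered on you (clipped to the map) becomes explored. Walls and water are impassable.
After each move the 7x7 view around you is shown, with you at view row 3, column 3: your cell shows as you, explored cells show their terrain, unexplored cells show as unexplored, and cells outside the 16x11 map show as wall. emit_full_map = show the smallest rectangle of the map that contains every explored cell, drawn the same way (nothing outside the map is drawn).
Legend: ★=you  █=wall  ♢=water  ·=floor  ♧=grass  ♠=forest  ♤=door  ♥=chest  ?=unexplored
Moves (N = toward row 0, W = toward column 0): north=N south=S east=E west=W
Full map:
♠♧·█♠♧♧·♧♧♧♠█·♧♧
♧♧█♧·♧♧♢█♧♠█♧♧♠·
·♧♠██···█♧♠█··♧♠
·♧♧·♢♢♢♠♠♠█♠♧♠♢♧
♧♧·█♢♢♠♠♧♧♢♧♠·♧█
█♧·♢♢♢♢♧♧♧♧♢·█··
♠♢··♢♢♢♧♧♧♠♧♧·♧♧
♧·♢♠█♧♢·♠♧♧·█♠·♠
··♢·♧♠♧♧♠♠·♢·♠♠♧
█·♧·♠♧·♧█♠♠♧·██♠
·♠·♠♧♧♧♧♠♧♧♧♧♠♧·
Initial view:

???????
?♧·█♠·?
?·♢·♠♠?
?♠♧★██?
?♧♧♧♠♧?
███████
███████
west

???????
?♧♧·█♠·
?♠·♢·♠♠
?♠♠★·██
?♧♧♧♧♠♧
███████
███████

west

???????
?♠♧♧·█♠
?♠♠·♢·♠
?█♠★♧·█
?♠♧♧♧♧♠
███████
███████

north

???????
?♧♧♠♧♧?
?♠♧♧·█♠
?♠♠★♢·♠
?█♠♠♧·█
?♠♧♧♧♧♠
███████

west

???????
?♧♧♧♠♧♧
?·♠♧♧·█
?♧♠★·♢·
?♧█♠♠♧·
?♧♠♧♧♧♧
███████

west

???????
?♢♧♧♧♠♧
?♢·♠♧♧·
?♧♧★♠·♢
?·♧█♠♠♧
?♧♧♠♧♧♧
███████

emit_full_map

♢♧♧♧♠♧♧??
♢·♠♧♧·█♠·
♧♧★♠·♢·♠♠
·♧█♠♠♧·██
♧♧♠♧♧♧♧♠♧

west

???????
?♢♢♧♧♧♠
?♧♢·♠♧♧
?♠♧★♠♠·
?♧·♧█♠♠
?♧♧♧♠♧♧
███████

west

???????
?♢♢♢♧♧♧
?█♧♢·♠♧
?♧♠★♧♠♠
?♠♧·♧█♠
?♧♧♧♧♠♧
███████

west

???????
?·♢♢♢♧♧
?♠█♧♢·♠
?·♧★♧♧♠
?·♠♧·♧█
?♠♧♧♧♧♠
███████

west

???????
?··♢♢♢♧
?♢♠█♧♢·
?♢·★♠♧♧
?♧·♠♧·♧
?·♠♧♧♧♧
███████

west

???????
?♢··♢♢♢
?·♢♠█♧♢
?·♢★♧♠♧
?·♧·♠♧·
?♠·♠♧♧♧
███████

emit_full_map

♢··♢♢♢♧♧♧♠♧♧??
·♢♠█♧♢·♠♧♧·█♠·
·♢★♧♠♧♧♠♠·♢·♠♠
·♧·♠♧·♧█♠♠♧·██
♠·♠♧♧♧♧♠♧♧♧♧♠♧

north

???????
?♧·♢♢♢?
?♢··♢♢♢
?·♢★█♧♢
?·♢·♧♠♧
?·♧·♠♧·
?♠·♠♧♧♧

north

???????
?♧·█♢♢?
?♧·♢♢♢?
?♢·★♢♢♢
?·♢♠█♧♢
?·♢·♧♠♧
?·♧·♠♧·

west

█??????
█♧♧·█♢♢
██♧·♢♢♢
█♠♢★·♢♢
█♧·♢♠█♧
█··♢·♧♠
█?·♧·♠♧

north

█??????
█·♧♧·♢?
█♧♧·█♢♢
██♧★♢♢♢
█♠♢··♢♢
█♧·♢♠█♧
█··♢·♧♠

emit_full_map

·♧♧·♢??????????
♧♧·█♢♢?????????
█♧★♢♢♢?????????
♠♢··♢♢♢♧♧♧♠♧♧??
♧·♢♠█♧♢·♠♧♧·█♠·
··♢·♧♠♧♧♠♠·♢·♠♠
?·♧·♠♧·♧█♠♠♧·██
?♠·♠♧♧♧♧♠♧♧♧♧♠♧


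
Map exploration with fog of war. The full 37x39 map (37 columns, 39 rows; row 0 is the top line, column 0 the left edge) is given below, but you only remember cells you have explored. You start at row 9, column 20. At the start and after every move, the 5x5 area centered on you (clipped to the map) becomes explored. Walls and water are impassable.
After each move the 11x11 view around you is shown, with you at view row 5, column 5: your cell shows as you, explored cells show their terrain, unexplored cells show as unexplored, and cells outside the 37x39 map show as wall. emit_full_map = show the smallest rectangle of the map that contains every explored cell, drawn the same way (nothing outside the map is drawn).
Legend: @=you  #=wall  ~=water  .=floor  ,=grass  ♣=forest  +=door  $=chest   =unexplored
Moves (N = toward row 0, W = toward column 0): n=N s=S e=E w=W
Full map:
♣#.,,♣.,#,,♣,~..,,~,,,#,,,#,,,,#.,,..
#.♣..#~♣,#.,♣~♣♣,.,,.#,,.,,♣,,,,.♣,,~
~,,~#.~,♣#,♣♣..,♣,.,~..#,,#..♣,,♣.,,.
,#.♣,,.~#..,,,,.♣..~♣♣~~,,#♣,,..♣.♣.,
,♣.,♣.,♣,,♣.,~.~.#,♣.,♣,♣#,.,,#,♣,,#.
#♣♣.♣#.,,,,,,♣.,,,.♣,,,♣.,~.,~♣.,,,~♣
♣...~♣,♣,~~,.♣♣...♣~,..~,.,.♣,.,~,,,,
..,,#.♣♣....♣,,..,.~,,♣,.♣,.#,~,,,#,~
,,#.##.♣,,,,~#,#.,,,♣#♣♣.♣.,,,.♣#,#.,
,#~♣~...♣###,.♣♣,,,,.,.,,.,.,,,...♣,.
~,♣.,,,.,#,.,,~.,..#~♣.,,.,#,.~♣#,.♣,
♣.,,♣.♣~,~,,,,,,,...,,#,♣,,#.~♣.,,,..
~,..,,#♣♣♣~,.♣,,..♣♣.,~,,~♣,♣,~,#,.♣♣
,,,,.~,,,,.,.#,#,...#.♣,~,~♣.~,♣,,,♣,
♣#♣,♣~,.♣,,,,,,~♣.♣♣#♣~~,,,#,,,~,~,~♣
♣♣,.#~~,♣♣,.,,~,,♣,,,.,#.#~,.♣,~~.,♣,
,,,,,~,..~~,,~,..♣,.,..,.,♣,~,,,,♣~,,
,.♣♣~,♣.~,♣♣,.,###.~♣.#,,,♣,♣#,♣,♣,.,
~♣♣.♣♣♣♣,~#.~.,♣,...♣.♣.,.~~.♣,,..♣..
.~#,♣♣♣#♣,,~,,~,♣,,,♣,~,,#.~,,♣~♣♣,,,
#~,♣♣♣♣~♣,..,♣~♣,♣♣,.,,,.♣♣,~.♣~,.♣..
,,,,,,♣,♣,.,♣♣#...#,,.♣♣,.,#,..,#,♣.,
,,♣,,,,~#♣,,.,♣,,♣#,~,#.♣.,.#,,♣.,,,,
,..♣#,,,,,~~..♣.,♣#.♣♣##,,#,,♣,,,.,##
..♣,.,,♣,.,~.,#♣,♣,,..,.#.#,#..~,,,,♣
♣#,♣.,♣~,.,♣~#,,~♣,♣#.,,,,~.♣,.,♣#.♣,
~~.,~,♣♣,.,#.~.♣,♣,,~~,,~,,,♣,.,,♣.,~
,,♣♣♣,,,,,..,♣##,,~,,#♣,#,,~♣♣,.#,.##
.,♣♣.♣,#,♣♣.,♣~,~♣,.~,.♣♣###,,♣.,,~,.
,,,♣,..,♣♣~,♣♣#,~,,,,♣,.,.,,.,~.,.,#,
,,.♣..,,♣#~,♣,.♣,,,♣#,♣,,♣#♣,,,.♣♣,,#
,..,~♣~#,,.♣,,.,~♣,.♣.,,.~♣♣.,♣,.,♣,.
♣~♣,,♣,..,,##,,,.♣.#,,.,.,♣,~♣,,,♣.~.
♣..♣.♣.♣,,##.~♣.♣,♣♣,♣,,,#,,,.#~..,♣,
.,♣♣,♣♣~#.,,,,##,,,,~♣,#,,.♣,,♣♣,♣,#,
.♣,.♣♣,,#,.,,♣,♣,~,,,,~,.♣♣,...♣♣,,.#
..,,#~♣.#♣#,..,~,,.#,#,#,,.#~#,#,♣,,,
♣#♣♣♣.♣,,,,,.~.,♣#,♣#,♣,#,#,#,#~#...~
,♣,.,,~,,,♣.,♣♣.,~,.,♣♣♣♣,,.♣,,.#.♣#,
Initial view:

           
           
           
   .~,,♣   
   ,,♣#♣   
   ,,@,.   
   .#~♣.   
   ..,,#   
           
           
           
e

           
           
           
  .~,,♣,   
  ,,♣#♣♣   
  ,,.@.,   
  .#~♣.,   
  ..,,#,   
           
           
           

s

           
           
  .~,,♣,   
  ,,♣#♣♣   
  ,,.,.,   
  .#~@.,   
  ..,,#,   
   ♣.,~,   
           
           
           

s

           
  .~,,♣,   
  ,,♣#♣♣   
  ,,.,.,   
  .#~♣.,   
  ..,@#,   
   ♣.,~,   
   .#.♣,   
           
           
           

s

  .~,,♣,   
  ,,♣#♣♣   
  ,,.,.,   
  .#~♣.,   
  ..,,#,   
   ♣.@~,   
   .#.♣,   
   ♣#♣~~   
           
           
           

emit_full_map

.~,,♣,
,,♣#♣♣
,,.,.,
.#~♣.,
..,,#,
 ♣.@~,
 .#.♣,
 ♣#♣~~

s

  ,,♣#♣♣   
  ,,.,.,   
  .#~♣.,   
  ..,,#,   
   ♣.,~,   
   .#@♣,   
   ♣#♣~~   
   ,,.,#   
           
           
           

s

  ,,.,.,   
  .#~♣.,   
  ..,,#,   
   ♣.,~,   
   .#.♣,   
   ♣#@~~   
   ,,.,#   
   .,..,   
           
           
           

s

  .#~♣.,   
  ..,,#,   
   ♣.,~,   
   .#.♣,   
   ♣#♣~~   
   ,,@,#   
   .,..,   
   ~♣.#,   
           
           
           

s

  ..,,#,   
   ♣.,~,   
   .#.♣,   
   ♣#♣~~   
   ,,.,#   
   .,@.,   
   ~♣.#,   
   .♣.♣.   
           
           
           

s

   ♣.,~,   
   .#.♣,   
   ♣#♣~~   
   ,,.,#   
   .,..,   
   ~♣@#,   
   .♣.♣.   
   ,♣,~,   
           
           
           

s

   .#.♣,   
   ♣#♣~~   
   ,,.,#   
   .,..,   
   ~♣.#,   
   .♣@♣.   
   ,♣,~,   
   ,.,,,   
           
           
           

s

   ♣#♣~~   
   ,,.,#   
   .,..,   
   ~♣.#,   
   .♣.♣.   
   ,♣@~,   
   ,.,,,   
   ,,.♣♣   
           
           
           

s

   ,,.,#   
   .,..,   
   ~♣.#,   
   .♣.♣.   
   ,♣,~,   
   ,.@,,   
   ,,.♣♣   
   ,~,#.   
           
           
           

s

   .,..,   
   ~♣.#,   
   .♣.♣.   
   ,♣,~,   
   ,.,,,   
   ,,@♣♣   
   ,~,#.   
   .♣♣##   
           
           
           

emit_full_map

.~,,♣,
,,♣#♣♣
,,.,.,
.#~♣.,
..,,#,
 ♣.,~,
 .#.♣,
 ♣#♣~~
 ,,.,#
 .,..,
 ~♣.#,
 .♣.♣.
 ,♣,~,
 ,.,,,
 ,,@♣♣
 ,~,#.
 .♣♣##

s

   ~♣.#,   
   .♣.♣.   
   ,♣,~,   
   ,.,,,   
   ,,.♣♣   
   ,~@#.   
   .♣♣##   
   ,..,.   
           
           
           

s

   .♣.♣.   
   ,♣,~,   
   ,.,,,   
   ,,.♣♣   
   ,~,#.   
   .♣@##   
   ,..,.   
   ♣#.,,   
           
           
           

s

   ,♣,~,   
   ,.,,,   
   ,,.♣♣   
   ,~,#.   
   .♣♣##   
   ,.@,.   
   ♣#.,,   
   ,~~,,   
           
           
           

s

   ,.,,,   
   ,,.♣♣   
   ,~,#.   
   .♣♣##   
   ,..,.   
   ♣#@,,   
   ,~~,,   
   ,,#♣,   
           
           
           

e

  ,.,,,    
  ,,.♣♣    
  ,~,#.    
  .♣♣##,   
  ,..,.#   
  ♣#.@,,   
  ,~~,,~   
  ,,#♣,#   
           
           
           

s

  ,,.♣♣    
  ,~,#.    
  .♣♣##,   
  ,..,.#   
  ♣#.,,,   
  ,~~@,~   
  ,,#♣,#   
   ~,.♣♣   
           
           
           

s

  ,~,#.    
  .♣♣##,   
  ,..,.#   
  ♣#.,,,   
  ,~~,,~   
  ,,#@,#   
   ~,.♣♣   
   ,♣,.,   
           
           
           

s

  .♣♣##,   
  ,..,.#   
  ♣#.,,,   
  ,~~,,~   
  ,,#♣,#   
   ~,@♣♣   
   ,♣,.,   
   #,♣,,   
           
           
           

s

  ,..,.#   
  ♣#.,,,   
  ,~~,,~   
  ,,#♣,#   
   ~,.♣♣   
   ,♣@.,   
   #,♣,,   
   ♣.,,.   
           
           
           

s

  ♣#.,,,   
  ,~~,,~   
  ,,#♣,#   
   ~,.♣♣   
   ,♣,.,   
   #,@,,   
   ♣.,,.   
   ,,.,.   
           
           
           

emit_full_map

.~,,♣, 
,,♣#♣♣ 
,,.,., 
.#~♣., 
..,,#, 
 ♣.,~, 
 .#.♣, 
 ♣#♣~~ 
 ,,.,# 
 .,.., 
 ~♣.#, 
 .♣.♣. 
 ,♣,~, 
 ,.,,, 
 ,,.♣♣ 
 ,~,#. 
 .♣♣##,
 ,..,.#
 ♣#.,,,
 ,~~,,~
 ,,#♣,#
  ~,.♣♣
  ,♣,.,
  #,@,,
  ♣.,,.
  ,,.,.

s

  ,~~,,~   
  ,,#♣,#   
   ~,.♣♣   
   ,♣,.,   
   #,♣,,   
   ♣.@,.   
   ,,.,.   
   ,♣,,,   
           
           
           

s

  ,,#♣,#   
   ~,.♣♣   
   ,♣,.,   
   #,♣,,   
   ♣.,,.   
   ,,@,.   
   ,♣,,,   
   ~♣,#,   
           
           
           

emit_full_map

.~,,♣, 
,,♣#♣♣ 
,,.,., 
.#~♣., 
..,,#, 
 ♣.,~, 
 .#.♣, 
 ♣#♣~~ 
 ,,.,# 
 .,.., 
 ~♣.#, 
 .♣.♣. 
 ,♣,~, 
 ,.,,, 
 ,,.♣♣ 
 ,~,#. 
 .♣♣##,
 ,..,.#
 ♣#.,,,
 ,~~,,~
 ,,#♣,#
  ~,.♣♣
  ,♣,.,
  #,♣,,
  ♣.,,.
  ,,@,.
  ,♣,,,
  ~♣,#,


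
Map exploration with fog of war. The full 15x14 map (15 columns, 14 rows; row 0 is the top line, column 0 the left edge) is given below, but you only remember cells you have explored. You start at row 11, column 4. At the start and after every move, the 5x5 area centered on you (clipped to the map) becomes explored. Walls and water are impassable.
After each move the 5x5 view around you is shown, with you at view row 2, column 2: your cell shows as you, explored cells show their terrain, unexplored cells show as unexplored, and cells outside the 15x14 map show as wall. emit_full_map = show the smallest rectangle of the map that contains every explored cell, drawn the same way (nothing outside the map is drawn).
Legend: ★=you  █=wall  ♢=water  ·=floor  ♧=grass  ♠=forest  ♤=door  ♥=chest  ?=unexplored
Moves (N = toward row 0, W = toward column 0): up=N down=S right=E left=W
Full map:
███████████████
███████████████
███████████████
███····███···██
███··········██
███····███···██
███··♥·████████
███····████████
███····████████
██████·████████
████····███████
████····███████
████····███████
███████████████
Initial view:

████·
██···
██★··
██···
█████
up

█····
████·
██★··
██···
██···

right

····█
███·█
█·★··
█····
█····

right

···██
██·██
··★·█
····█
····█

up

···██
···██
██★██
····█
····█

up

·♥·██
···██
··★██
██·██
····█

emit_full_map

??·♥·██
??···██
█···★██
████·██
██····█
██····█
██····█
█████??

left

··♥·█
····█
··★·█
███·█
█····

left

█··♥·
█····
█·★··
████·
██···

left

██··♥
██···
██★··
█████
███··

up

██···
██··♥
██★··
██···
█████

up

██···
██···
██★·♥
██···
██···

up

██···
██···
██★··
██··♥
██···

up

█████
██···
██★··
██···
██··♥

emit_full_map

█████???
██···???
██★··???
██···???
██··♥·██
██····██
██····██
█████·██
███····█
?██····█
?██····█
?█████??

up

█████
█████
██★··
██···
██···

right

█████
█████
█·★··
█····
█····

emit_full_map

██████??
██████??
██·★··??
██····??
██····??
██··♥·██
██····██
██····██
█████·██
███····█
?██····█
?██····█
?█████??


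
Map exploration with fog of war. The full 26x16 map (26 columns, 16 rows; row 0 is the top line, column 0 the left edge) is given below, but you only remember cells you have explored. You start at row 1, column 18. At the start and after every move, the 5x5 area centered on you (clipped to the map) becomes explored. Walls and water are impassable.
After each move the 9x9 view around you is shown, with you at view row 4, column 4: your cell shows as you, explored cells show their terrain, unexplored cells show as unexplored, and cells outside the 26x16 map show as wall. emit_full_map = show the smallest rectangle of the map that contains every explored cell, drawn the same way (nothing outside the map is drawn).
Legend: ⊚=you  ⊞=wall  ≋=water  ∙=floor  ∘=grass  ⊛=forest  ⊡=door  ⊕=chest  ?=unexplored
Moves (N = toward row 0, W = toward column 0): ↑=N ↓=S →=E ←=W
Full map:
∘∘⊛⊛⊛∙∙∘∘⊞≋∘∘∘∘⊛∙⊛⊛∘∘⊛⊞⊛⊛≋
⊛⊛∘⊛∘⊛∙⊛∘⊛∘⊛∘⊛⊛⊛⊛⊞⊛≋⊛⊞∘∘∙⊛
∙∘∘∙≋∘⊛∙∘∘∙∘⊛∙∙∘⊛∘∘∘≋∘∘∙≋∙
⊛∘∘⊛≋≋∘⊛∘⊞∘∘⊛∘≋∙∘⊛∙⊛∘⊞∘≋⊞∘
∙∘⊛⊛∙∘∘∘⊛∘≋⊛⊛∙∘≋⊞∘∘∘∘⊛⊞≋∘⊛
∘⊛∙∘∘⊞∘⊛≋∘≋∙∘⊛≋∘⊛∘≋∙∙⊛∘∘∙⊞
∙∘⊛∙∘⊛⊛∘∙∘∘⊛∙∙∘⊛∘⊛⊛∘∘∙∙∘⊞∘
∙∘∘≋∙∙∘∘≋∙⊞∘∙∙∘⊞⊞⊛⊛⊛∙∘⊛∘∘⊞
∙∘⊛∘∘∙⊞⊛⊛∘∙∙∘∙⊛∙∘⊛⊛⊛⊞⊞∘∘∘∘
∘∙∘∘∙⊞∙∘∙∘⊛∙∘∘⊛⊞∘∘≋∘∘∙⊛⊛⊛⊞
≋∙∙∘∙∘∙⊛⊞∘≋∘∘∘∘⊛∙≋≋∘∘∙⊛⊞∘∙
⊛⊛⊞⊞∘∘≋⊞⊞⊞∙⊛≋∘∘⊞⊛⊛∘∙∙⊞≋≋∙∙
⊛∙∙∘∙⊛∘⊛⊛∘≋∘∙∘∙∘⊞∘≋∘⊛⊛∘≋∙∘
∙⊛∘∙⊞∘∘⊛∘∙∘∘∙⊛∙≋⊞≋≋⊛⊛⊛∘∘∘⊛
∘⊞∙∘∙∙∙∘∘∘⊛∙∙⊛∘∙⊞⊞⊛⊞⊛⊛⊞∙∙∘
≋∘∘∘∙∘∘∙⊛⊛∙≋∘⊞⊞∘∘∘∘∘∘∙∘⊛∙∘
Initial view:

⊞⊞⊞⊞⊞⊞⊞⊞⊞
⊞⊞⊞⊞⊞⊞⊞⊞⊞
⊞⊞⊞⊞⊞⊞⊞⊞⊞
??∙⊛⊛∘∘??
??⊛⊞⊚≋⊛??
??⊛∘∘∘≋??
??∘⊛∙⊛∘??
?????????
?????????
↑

⊞⊞⊞⊞⊞⊞⊞⊞⊞
⊞⊞⊞⊞⊞⊞⊞⊞⊞
⊞⊞⊞⊞⊞⊞⊞⊞⊞
⊞⊞⊞⊞⊞⊞⊞⊞⊞
??∙⊛⊚∘∘??
??⊛⊞⊛≋⊛??
??⊛∘∘∘≋??
??∘⊛∙⊛∘??
?????????

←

⊞⊞⊞⊞⊞⊞⊞⊞⊞
⊞⊞⊞⊞⊞⊞⊞⊞⊞
⊞⊞⊞⊞⊞⊞⊞⊞⊞
⊞⊞⊞⊞⊞⊞⊞⊞⊞
??⊛∙⊚⊛∘∘?
??⊛⊛⊞⊛≋⊛?
??∘⊛∘∘∘≋?
???∘⊛∙⊛∘?
?????????

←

⊞⊞⊞⊞⊞⊞⊞⊞⊞
⊞⊞⊞⊞⊞⊞⊞⊞⊞
⊞⊞⊞⊞⊞⊞⊞⊞⊞
⊞⊞⊞⊞⊞⊞⊞⊞⊞
??∘⊛⊚⊛⊛∘∘
??⊛⊛⊛⊞⊛≋⊛
??∙∘⊛∘∘∘≋
????∘⊛∙⊛∘
?????????

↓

⊞⊞⊞⊞⊞⊞⊞⊞⊞
⊞⊞⊞⊞⊞⊞⊞⊞⊞
⊞⊞⊞⊞⊞⊞⊞⊞⊞
??∘⊛∙⊛⊛∘∘
??⊛⊛⊚⊞⊛≋⊛
??∙∘⊛∘∘∘≋
??≋∙∘⊛∙⊛∘
?????????
?????????

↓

⊞⊞⊞⊞⊞⊞⊞⊞⊞
⊞⊞⊞⊞⊞⊞⊞⊞⊞
??∘⊛∙⊛⊛∘∘
??⊛⊛⊛⊞⊛≋⊛
??∙∘⊚∘∘∘≋
??≋∙∘⊛∙⊛∘
??∘≋⊞∘∘??
?????????
?????????

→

⊞⊞⊞⊞⊞⊞⊞⊞⊞
⊞⊞⊞⊞⊞⊞⊞⊞⊞
?∘⊛∙⊛⊛∘∘?
?⊛⊛⊛⊞⊛≋⊛?
?∙∘⊛⊚∘∘≋?
?≋∙∘⊛∙⊛∘?
?∘≋⊞∘∘∘??
?????????
?????????

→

⊞⊞⊞⊞⊞⊞⊞⊞⊞
⊞⊞⊞⊞⊞⊞⊞⊞⊞
∘⊛∙⊛⊛∘∘??
⊛⊛⊛⊞⊛≋⊛??
∙∘⊛∘⊚∘≋??
≋∙∘⊛∙⊛∘??
∘≋⊞∘∘∘∘??
?????????
?????????

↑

⊞⊞⊞⊞⊞⊞⊞⊞⊞
⊞⊞⊞⊞⊞⊞⊞⊞⊞
⊞⊞⊞⊞⊞⊞⊞⊞⊞
∘⊛∙⊛⊛∘∘??
⊛⊛⊛⊞⊚≋⊛??
∙∘⊛∘∘∘≋??
≋∙∘⊛∙⊛∘??
∘≋⊞∘∘∘∘??
?????????

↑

⊞⊞⊞⊞⊞⊞⊞⊞⊞
⊞⊞⊞⊞⊞⊞⊞⊞⊞
⊞⊞⊞⊞⊞⊞⊞⊞⊞
⊞⊞⊞⊞⊞⊞⊞⊞⊞
∘⊛∙⊛⊚∘∘??
⊛⊛⊛⊞⊛≋⊛??
∙∘⊛∘∘∘≋??
≋∙∘⊛∙⊛∘??
∘≋⊞∘∘∘∘??

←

⊞⊞⊞⊞⊞⊞⊞⊞⊞
⊞⊞⊞⊞⊞⊞⊞⊞⊞
⊞⊞⊞⊞⊞⊞⊞⊞⊞
⊞⊞⊞⊞⊞⊞⊞⊞⊞
?∘⊛∙⊚⊛∘∘?
?⊛⊛⊛⊞⊛≋⊛?
?∙∘⊛∘∘∘≋?
?≋∙∘⊛∙⊛∘?
?∘≋⊞∘∘∘∘?

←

⊞⊞⊞⊞⊞⊞⊞⊞⊞
⊞⊞⊞⊞⊞⊞⊞⊞⊞
⊞⊞⊞⊞⊞⊞⊞⊞⊞
⊞⊞⊞⊞⊞⊞⊞⊞⊞
??∘⊛⊚⊛⊛∘∘
??⊛⊛⊛⊞⊛≋⊛
??∙∘⊛∘∘∘≋
??≋∙∘⊛∙⊛∘
??∘≋⊞∘∘∘∘

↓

⊞⊞⊞⊞⊞⊞⊞⊞⊞
⊞⊞⊞⊞⊞⊞⊞⊞⊞
⊞⊞⊞⊞⊞⊞⊞⊞⊞
??∘⊛∙⊛⊛∘∘
??⊛⊛⊚⊞⊛≋⊛
??∙∘⊛∘∘∘≋
??≋∙∘⊛∙⊛∘
??∘≋⊞∘∘∘∘
?????????

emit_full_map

∘⊛∙⊛⊛∘∘
⊛⊛⊚⊞⊛≋⊛
∙∘⊛∘∘∘≋
≋∙∘⊛∙⊛∘
∘≋⊞∘∘∘∘

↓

⊞⊞⊞⊞⊞⊞⊞⊞⊞
⊞⊞⊞⊞⊞⊞⊞⊞⊞
??∘⊛∙⊛⊛∘∘
??⊛⊛⊛⊞⊛≋⊛
??∙∘⊚∘∘∘≋
??≋∙∘⊛∙⊛∘
??∘≋⊞∘∘∘∘
?????????
?????????

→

⊞⊞⊞⊞⊞⊞⊞⊞⊞
⊞⊞⊞⊞⊞⊞⊞⊞⊞
?∘⊛∙⊛⊛∘∘?
?⊛⊛⊛⊞⊛≋⊛?
?∙∘⊛⊚∘∘≋?
?≋∙∘⊛∙⊛∘?
?∘≋⊞∘∘∘∘?
?????????
?????????

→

⊞⊞⊞⊞⊞⊞⊞⊞⊞
⊞⊞⊞⊞⊞⊞⊞⊞⊞
∘⊛∙⊛⊛∘∘??
⊛⊛⊛⊞⊛≋⊛??
∙∘⊛∘⊚∘≋??
≋∙∘⊛∙⊛∘??
∘≋⊞∘∘∘∘??
?????????
?????????

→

⊞⊞⊞⊞⊞⊞⊞⊞⊞
⊞⊞⊞⊞⊞⊞⊞⊞⊞
⊛∙⊛⊛∘∘⊛??
⊛⊛⊞⊛≋⊛⊞??
∘⊛∘∘⊚≋∘??
∙∘⊛∙⊛∘⊞??
≋⊞∘∘∘∘⊛??
?????????
?????????

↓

⊞⊞⊞⊞⊞⊞⊞⊞⊞
⊛∙⊛⊛∘∘⊛??
⊛⊛⊞⊛≋⊛⊞??
∘⊛∘∘∘≋∘??
∙∘⊛∙⊚∘⊞??
≋⊞∘∘∘∘⊛??
??∘≋∙∙⊛??
?????????
?????????

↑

⊞⊞⊞⊞⊞⊞⊞⊞⊞
⊞⊞⊞⊞⊞⊞⊞⊞⊞
⊛∙⊛⊛∘∘⊛??
⊛⊛⊞⊛≋⊛⊞??
∘⊛∘∘⊚≋∘??
∙∘⊛∙⊛∘⊞??
≋⊞∘∘∘∘⊛??
??∘≋∙∙⊛??
?????????

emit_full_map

∘⊛∙⊛⊛∘∘⊛
⊛⊛⊛⊞⊛≋⊛⊞
∙∘⊛∘∘⊚≋∘
≋∙∘⊛∙⊛∘⊞
∘≋⊞∘∘∘∘⊛
???∘≋∙∙⊛

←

⊞⊞⊞⊞⊞⊞⊞⊞⊞
⊞⊞⊞⊞⊞⊞⊞⊞⊞
∘⊛∙⊛⊛∘∘⊛?
⊛⊛⊛⊞⊛≋⊛⊞?
∙∘⊛∘⊚∘≋∘?
≋∙∘⊛∙⊛∘⊞?
∘≋⊞∘∘∘∘⊛?
???∘≋∙∙⊛?
?????????

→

⊞⊞⊞⊞⊞⊞⊞⊞⊞
⊞⊞⊞⊞⊞⊞⊞⊞⊞
⊛∙⊛⊛∘∘⊛??
⊛⊛⊞⊛≋⊛⊞??
∘⊛∘∘⊚≋∘??
∙∘⊛∙⊛∘⊞??
≋⊞∘∘∘∘⊛??
??∘≋∙∙⊛??
?????????

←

⊞⊞⊞⊞⊞⊞⊞⊞⊞
⊞⊞⊞⊞⊞⊞⊞⊞⊞
∘⊛∙⊛⊛∘∘⊛?
⊛⊛⊛⊞⊛≋⊛⊞?
∙∘⊛∘⊚∘≋∘?
≋∙∘⊛∙⊛∘⊞?
∘≋⊞∘∘∘∘⊛?
???∘≋∙∙⊛?
?????????


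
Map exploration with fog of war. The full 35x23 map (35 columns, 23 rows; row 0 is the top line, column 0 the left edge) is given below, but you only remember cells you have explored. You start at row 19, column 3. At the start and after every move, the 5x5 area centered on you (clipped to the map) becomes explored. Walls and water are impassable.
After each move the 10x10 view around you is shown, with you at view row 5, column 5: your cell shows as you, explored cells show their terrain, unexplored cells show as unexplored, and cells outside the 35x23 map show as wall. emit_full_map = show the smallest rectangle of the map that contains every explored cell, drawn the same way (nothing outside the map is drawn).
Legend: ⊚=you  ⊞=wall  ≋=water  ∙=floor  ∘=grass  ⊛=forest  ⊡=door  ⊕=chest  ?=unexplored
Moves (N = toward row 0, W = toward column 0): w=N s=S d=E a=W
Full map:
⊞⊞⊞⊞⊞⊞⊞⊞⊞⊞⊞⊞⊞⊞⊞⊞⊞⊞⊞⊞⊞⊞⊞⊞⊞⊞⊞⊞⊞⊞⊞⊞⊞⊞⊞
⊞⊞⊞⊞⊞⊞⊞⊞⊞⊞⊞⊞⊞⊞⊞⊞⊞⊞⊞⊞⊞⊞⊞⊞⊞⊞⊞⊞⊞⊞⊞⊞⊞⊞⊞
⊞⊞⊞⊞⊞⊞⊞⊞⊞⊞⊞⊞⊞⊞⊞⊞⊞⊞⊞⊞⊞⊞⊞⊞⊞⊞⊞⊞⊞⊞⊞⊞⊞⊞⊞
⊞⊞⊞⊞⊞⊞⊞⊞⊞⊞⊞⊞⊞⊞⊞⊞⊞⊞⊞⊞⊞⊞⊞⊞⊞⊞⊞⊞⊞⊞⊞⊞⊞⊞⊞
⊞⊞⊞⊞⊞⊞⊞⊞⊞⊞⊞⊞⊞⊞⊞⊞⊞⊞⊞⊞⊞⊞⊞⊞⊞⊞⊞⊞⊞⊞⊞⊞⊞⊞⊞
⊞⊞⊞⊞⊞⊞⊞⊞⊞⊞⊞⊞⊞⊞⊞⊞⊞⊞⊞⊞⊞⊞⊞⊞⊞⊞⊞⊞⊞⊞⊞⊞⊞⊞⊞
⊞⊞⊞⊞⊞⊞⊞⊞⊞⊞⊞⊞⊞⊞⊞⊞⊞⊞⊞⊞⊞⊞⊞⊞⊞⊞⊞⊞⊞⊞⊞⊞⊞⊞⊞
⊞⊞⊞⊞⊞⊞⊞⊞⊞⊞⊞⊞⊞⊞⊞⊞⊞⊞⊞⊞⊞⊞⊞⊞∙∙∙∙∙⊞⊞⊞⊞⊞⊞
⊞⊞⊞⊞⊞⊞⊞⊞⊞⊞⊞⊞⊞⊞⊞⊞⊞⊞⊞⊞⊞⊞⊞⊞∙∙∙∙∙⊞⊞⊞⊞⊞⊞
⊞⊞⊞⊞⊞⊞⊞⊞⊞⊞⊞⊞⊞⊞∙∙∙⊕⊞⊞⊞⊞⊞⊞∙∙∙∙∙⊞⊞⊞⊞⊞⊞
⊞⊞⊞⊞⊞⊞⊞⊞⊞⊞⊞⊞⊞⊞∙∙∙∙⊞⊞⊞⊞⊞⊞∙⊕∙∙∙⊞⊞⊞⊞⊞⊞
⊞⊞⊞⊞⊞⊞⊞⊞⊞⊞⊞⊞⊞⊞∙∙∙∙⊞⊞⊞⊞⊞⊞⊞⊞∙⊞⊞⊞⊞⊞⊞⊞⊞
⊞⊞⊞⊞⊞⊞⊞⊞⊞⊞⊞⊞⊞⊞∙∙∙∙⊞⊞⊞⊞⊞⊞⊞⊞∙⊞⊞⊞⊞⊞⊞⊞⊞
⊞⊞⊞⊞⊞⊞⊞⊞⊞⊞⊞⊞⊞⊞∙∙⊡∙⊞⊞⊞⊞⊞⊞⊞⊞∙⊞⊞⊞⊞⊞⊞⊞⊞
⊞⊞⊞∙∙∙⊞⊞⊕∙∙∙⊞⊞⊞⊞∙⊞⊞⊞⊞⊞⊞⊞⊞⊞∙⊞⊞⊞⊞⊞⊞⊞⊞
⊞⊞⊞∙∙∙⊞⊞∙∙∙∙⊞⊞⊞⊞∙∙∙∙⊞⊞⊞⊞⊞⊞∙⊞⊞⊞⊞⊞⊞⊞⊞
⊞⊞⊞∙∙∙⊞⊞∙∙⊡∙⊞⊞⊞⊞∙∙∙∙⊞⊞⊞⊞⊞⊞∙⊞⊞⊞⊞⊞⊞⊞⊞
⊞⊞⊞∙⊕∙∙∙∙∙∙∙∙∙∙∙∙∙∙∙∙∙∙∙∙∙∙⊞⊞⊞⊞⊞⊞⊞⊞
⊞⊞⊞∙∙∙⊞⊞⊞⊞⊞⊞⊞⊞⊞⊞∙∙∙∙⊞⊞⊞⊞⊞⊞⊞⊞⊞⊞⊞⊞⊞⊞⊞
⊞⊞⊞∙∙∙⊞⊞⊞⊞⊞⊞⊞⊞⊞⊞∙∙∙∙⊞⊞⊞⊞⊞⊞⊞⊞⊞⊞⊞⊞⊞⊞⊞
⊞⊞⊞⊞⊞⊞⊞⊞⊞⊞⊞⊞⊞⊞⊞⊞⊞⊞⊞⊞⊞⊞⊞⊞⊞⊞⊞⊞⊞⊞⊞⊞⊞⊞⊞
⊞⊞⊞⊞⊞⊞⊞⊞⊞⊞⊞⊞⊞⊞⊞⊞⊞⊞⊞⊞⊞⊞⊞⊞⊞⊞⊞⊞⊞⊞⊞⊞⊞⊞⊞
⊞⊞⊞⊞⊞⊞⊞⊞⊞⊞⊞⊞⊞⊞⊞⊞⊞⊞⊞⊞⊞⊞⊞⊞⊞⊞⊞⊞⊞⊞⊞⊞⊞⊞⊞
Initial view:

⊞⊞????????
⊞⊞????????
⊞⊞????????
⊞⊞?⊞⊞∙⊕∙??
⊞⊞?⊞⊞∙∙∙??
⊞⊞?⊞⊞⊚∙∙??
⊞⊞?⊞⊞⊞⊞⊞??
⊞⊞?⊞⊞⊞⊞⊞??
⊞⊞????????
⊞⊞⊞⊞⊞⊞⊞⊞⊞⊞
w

⊞⊞????????
⊞⊞????????
⊞⊞????????
⊞⊞?⊞⊞∙∙∙??
⊞⊞?⊞⊞∙⊕∙??
⊞⊞?⊞⊞⊚∙∙??
⊞⊞?⊞⊞∙∙∙??
⊞⊞?⊞⊞⊞⊞⊞??
⊞⊞?⊞⊞⊞⊞⊞??
⊞⊞????????

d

⊞?????????
⊞?????????
⊞?????????
⊞?⊞⊞∙∙∙⊞??
⊞?⊞⊞∙⊕∙∙??
⊞?⊞⊞∙⊚∙⊞??
⊞?⊞⊞∙∙∙⊞??
⊞?⊞⊞⊞⊞⊞⊞??
⊞?⊞⊞⊞⊞⊞???
⊞?????????

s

⊞?????????
⊞?????????
⊞?⊞⊞∙∙∙⊞??
⊞?⊞⊞∙⊕∙∙??
⊞?⊞⊞∙∙∙⊞??
⊞?⊞⊞∙⊚∙⊞??
⊞?⊞⊞⊞⊞⊞⊞??
⊞?⊞⊞⊞⊞⊞⊞??
⊞?????????
⊞⊞⊞⊞⊞⊞⊞⊞⊞⊞

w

⊞?????????
⊞?????????
⊞?????????
⊞?⊞⊞∙∙∙⊞??
⊞?⊞⊞∙⊕∙∙??
⊞?⊞⊞∙⊚∙⊞??
⊞?⊞⊞∙∙∙⊞??
⊞?⊞⊞⊞⊞⊞⊞??
⊞?⊞⊞⊞⊞⊞⊞??
⊞?????????

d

??????????
??????????
??????????
?⊞⊞∙∙∙⊞⊞??
?⊞⊞∙⊕∙∙∙??
?⊞⊞∙∙⊚⊞⊞??
?⊞⊞∙∙∙⊞⊞??
?⊞⊞⊞⊞⊞⊞⊞??
?⊞⊞⊞⊞⊞⊞???
??????????

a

⊞?????????
⊞?????????
⊞?????????
⊞?⊞⊞∙∙∙⊞⊞?
⊞?⊞⊞∙⊕∙∙∙?
⊞?⊞⊞∙⊚∙⊞⊞?
⊞?⊞⊞∙∙∙⊞⊞?
⊞?⊞⊞⊞⊞⊞⊞⊞?
⊞?⊞⊞⊞⊞⊞⊞??
⊞?????????

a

⊞⊞????????
⊞⊞????????
⊞⊞????????
⊞⊞?⊞⊞∙∙∙⊞⊞
⊞⊞?⊞⊞∙⊕∙∙∙
⊞⊞?⊞⊞⊚∙∙⊞⊞
⊞⊞?⊞⊞∙∙∙⊞⊞
⊞⊞?⊞⊞⊞⊞⊞⊞⊞
⊞⊞?⊞⊞⊞⊞⊞⊞?
⊞⊞????????

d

⊞?????????
⊞?????????
⊞?????????
⊞?⊞⊞∙∙∙⊞⊞?
⊞?⊞⊞∙⊕∙∙∙?
⊞?⊞⊞∙⊚∙⊞⊞?
⊞?⊞⊞∙∙∙⊞⊞?
⊞?⊞⊞⊞⊞⊞⊞⊞?
⊞?⊞⊞⊞⊞⊞⊞??
⊞?????????

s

⊞?????????
⊞?????????
⊞?⊞⊞∙∙∙⊞⊞?
⊞?⊞⊞∙⊕∙∙∙?
⊞?⊞⊞∙∙∙⊞⊞?
⊞?⊞⊞∙⊚∙⊞⊞?
⊞?⊞⊞⊞⊞⊞⊞⊞?
⊞?⊞⊞⊞⊞⊞⊞??
⊞?????????
⊞⊞⊞⊞⊞⊞⊞⊞⊞⊞


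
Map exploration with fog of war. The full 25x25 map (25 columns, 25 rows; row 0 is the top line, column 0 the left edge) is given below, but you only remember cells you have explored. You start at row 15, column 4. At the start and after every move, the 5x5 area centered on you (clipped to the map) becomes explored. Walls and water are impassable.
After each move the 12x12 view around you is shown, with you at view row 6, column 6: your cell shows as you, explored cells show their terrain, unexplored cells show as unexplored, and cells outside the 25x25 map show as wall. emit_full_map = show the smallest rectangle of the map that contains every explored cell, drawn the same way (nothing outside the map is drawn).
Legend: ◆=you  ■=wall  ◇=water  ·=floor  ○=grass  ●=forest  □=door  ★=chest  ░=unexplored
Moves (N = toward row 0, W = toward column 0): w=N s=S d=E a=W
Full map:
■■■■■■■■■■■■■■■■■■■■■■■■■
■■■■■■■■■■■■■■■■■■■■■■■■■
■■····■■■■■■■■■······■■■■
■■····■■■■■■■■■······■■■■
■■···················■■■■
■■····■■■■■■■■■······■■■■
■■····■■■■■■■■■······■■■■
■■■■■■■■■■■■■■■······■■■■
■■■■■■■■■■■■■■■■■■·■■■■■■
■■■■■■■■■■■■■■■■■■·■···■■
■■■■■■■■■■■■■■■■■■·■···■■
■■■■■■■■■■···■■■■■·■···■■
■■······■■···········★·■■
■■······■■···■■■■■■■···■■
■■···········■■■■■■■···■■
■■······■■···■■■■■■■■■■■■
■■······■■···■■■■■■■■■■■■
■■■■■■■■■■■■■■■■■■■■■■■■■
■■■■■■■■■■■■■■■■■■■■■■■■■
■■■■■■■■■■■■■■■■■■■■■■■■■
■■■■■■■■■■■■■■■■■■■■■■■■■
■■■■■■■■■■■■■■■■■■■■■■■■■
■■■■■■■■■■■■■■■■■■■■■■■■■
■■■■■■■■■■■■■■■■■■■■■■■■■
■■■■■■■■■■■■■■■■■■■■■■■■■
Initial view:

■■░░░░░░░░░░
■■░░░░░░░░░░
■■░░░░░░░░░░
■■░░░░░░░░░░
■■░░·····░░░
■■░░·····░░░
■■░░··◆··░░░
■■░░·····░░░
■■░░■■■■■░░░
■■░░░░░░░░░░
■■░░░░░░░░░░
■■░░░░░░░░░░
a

■■■░░░░░░░░░
■■■░░░░░░░░░
■■■░░░░░░░░░
■■■░░░░░░░░░
■■■░■·····░░
■■■░■·····░░
■■■░■·◆···░░
■■■░■·····░░
■■■░■■■■■■░░
■■■░░░░░░░░░
■■■░░░░░░░░░
■■■░░░░░░░░░

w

■■■░░░░░░░░░
■■■░░░░░░░░░
■■■░░░░░░░░░
■■■░░░░░░░░░
■■■░■····░░░
■■■░■·····░░
■■■░■·◆···░░
■■■░■·····░░
■■■░■·····░░
■■■░■■■■■■░░
■■■░░░░░░░░░
■■■░░░░░░░░░

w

■■■░░░░░░░░░
■■■░░░░░░░░░
■■■░░░░░░░░░
■■■░░░░░░░░░
■■■░■■■■■░░░
■■■░■····░░░
■■■░■·◆···░░
■■■░■·····░░
■■■░■·····░░
■■■░■·····░░
■■■░■■■■■■░░
■■■░░░░░░░░░

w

■■■░░░░░░░░░
■■■░░░░░░░░░
■■■░░░░░░░░░
■■■░░░░░░░░░
■■■░■■■■■░░░
■■■░■■■■■░░░
■■■░■·◆··░░░
■■■░■·····░░
■■■░■·····░░
■■■░■·····░░
■■■░■·····░░
■■■░■■■■■■░░

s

■■■░░░░░░░░░
■■■░░░░░░░░░
■■■░░░░░░░░░
■■■░■■■■■░░░
■■■░■■■■■░░░
■■■░■····░░░
■■■░■·◆···░░
■■■░■·····░░
■■■░■·····░░
■■■░■·····░░
■■■░■■■■■■░░
■■■░░░░░░░░░

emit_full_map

■■■■■░
■■■■■░
■····░
■·◆···
■·····
■·····
■·····
■■■■■■

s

■■■░░░░░░░░░
■■■░░░░░░░░░
■■■░■■■■■░░░
■■■░■■■■■░░░
■■■░■····░░░
■■■░■·····░░
■■■░■·◆···░░
■■■░■·····░░
■■■░■·····░░
■■■░■■■■■■░░
■■■░░░░░░░░░
■■■░░░░░░░░░

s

■■■░░░░░░░░░
■■■░■■■■■░░░
■■■░■■■■■░░░
■■■░■····░░░
■■■░■·····░░
■■■░■·····░░
■■■░■·◆···░░
■■■░■·····░░
■■■░■■■■■■░░
■■■░░░░░░░░░
■■■░░░░░░░░░
■■■░░░░░░░░░

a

■■■■░░░░░░░░
■■■■░■■■■■░░
■■■■░■■■■■░░
■■■■░■····░░
■■■■■■·····░
■■■■■■·····░
■■■■■■◆····░
■■■■■■·····░
■■■■■■■■■■■░
■■■■░░░░░░░░
■■■■░░░░░░░░
■■■■░░░░░░░░

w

■■■■░░░░░░░░
■■■■░░░░░░░░
■■■■░■■■■■░░
■■■■░■■■■■░░
■■■■■■····░░
■■■■■■·····░
■■■■■■◆····░
■■■■■■·····░
■■■■■■·····░
■■■■■■■■■■■░
■■■■░░░░░░░░
■■■■░░░░░░░░

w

■■■■░░░░░░░░
■■■■░░░░░░░░
■■■■░░░░░░░░
■■■■░■■■■■░░
■■■■■■■■■■░░
■■■■■■····░░
■■■■■■◆····░
■■■■■■·····░
■■■■■■·····░
■■■■■■·····░
■■■■■■■■■■■░
■■■■░░░░░░░░

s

■■■■░░░░░░░░
■■■■░░░░░░░░
■■■■░■■■■■░░
■■■■■■■■■■░░
■■■■■■····░░
■■■■■■·····░
■■■■■■◆····░
■■■■■■·····░
■■■■■■·····░
■■■■■■■■■■■░
■■■■░░░░░░░░
■■■■░░░░░░░░

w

■■■■░░░░░░░░
■■■■░░░░░░░░
■■■■░░░░░░░░
■■■■░■■■■■░░
■■■■■■■■■■░░
■■■■■■····░░
■■■■■■◆····░
■■■■■■·····░
■■■■■■·····░
■■■■■■·····░
■■■■■■■■■■■░
■■■■░░░░░░░░

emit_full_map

░■■■■■░
■■■■■■░
■■····░
■■◆····
■■·····
■■·····
■■·····
■■■■■■■

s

■■■■░░░░░░░░
■■■■░░░░░░░░
■■■■░■■■■■░░
■■■■■■■■■■░░
■■■■■■····░░
■■■■■■·····░
■■■■■■◆····░
■■■■■■·····░
■■■■■■·····░
■■■■■■■■■■■░
■■■■░░░░░░░░
■■■■░░░░░░░░


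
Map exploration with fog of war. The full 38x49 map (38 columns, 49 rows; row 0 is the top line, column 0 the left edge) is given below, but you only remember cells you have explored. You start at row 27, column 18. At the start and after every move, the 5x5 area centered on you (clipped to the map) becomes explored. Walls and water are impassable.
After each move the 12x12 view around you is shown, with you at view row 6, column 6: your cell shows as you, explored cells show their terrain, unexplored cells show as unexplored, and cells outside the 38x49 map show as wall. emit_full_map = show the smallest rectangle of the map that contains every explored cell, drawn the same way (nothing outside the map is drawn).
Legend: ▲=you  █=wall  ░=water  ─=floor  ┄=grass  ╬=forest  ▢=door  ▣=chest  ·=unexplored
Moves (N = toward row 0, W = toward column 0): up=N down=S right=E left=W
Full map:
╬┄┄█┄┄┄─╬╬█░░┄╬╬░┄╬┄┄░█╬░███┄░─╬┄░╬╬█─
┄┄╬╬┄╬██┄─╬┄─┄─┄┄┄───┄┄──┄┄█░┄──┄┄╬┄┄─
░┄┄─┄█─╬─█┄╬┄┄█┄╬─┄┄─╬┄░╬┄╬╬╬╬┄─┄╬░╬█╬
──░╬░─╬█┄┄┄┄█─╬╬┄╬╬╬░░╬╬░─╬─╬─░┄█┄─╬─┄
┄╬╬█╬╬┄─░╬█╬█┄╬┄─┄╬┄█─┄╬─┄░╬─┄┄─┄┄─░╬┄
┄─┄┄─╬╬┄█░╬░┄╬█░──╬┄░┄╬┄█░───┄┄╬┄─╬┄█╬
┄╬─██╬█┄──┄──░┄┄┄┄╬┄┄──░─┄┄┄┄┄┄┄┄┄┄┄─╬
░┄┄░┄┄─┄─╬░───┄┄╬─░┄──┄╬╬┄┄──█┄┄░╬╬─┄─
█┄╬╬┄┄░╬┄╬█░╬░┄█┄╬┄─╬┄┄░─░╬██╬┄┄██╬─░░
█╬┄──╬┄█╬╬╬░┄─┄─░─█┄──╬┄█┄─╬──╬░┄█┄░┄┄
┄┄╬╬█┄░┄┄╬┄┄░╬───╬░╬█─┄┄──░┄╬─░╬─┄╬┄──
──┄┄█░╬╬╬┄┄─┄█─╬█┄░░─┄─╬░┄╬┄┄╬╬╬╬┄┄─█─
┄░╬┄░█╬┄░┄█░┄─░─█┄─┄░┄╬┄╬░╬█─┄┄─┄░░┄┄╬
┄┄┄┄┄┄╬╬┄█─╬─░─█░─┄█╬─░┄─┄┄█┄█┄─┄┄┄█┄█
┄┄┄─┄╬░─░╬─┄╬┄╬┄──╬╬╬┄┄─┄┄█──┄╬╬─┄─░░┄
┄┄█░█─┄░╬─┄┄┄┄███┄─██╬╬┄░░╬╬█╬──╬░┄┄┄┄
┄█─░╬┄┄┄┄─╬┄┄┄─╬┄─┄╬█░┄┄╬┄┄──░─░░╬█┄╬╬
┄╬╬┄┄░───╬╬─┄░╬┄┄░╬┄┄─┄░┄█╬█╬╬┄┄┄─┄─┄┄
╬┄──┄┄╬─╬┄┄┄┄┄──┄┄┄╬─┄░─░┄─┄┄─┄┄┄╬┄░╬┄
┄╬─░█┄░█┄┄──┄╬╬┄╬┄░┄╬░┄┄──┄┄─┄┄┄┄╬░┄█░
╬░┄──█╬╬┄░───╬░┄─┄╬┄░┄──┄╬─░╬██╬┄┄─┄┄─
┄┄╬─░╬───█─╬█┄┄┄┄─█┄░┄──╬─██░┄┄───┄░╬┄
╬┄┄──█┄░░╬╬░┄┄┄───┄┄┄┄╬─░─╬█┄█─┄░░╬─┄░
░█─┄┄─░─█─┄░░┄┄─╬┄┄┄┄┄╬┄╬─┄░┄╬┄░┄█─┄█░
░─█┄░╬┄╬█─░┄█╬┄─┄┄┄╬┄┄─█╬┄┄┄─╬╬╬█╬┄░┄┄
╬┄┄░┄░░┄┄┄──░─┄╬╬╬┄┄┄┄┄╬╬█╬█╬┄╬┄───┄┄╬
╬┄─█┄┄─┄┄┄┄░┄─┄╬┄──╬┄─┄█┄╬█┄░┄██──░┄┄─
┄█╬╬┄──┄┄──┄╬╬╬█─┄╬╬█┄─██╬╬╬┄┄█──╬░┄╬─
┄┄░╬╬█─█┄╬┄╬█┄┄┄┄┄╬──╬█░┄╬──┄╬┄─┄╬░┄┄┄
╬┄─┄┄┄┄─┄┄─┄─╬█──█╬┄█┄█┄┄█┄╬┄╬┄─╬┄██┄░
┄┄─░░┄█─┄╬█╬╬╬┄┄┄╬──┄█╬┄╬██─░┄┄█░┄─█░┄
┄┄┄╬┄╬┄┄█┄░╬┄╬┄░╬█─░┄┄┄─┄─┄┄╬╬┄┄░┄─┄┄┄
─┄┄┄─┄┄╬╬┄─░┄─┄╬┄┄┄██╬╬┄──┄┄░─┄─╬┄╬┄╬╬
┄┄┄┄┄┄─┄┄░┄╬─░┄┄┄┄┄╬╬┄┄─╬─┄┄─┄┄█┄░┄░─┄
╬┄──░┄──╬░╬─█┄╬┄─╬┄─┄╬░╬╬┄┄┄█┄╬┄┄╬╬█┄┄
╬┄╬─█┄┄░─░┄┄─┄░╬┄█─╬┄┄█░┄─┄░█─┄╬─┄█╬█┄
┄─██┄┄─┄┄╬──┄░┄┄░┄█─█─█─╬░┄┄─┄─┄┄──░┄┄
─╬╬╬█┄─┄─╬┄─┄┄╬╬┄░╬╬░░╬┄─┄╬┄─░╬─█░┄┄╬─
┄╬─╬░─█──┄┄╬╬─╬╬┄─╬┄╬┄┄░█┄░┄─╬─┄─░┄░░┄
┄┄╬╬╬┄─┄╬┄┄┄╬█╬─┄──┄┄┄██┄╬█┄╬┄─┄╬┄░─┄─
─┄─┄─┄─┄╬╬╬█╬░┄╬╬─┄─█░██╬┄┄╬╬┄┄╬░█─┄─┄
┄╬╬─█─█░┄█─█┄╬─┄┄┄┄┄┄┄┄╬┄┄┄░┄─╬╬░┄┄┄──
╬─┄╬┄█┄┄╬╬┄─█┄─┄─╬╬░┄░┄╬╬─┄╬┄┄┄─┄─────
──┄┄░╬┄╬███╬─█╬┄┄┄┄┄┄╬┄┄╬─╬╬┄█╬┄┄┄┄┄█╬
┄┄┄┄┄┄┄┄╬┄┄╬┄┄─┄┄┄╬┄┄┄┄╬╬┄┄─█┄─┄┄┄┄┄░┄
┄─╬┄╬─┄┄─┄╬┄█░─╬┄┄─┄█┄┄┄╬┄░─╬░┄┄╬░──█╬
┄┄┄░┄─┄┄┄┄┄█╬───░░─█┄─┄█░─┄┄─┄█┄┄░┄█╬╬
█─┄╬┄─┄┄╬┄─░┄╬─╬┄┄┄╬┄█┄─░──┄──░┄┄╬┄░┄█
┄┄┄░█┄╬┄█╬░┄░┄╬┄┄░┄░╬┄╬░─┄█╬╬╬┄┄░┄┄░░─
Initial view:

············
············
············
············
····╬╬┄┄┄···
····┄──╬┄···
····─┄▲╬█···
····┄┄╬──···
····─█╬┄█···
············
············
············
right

············
············
············
············
···╬╬┄┄┄┄···
···┄──╬┄─···
···─┄╬▲█┄···
···┄┄╬──╬···
···─█╬┄█┄···
············
············
············

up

············
············
············
············
····┄┄╬┄┄···
···╬╬┄┄┄┄···
···┄──▲┄─···
···─┄╬╬█┄···
···┄┄╬──╬···
···─█╬┄█┄···
············
············

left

············
············
············
············
····┄┄┄╬┄┄··
····╬╬┄┄┄┄··
····┄─▲╬┄─··
····─┄╬╬█┄··
····┄┄╬──╬··
····─█╬┄█┄··
············
············

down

············
············
············
····┄┄┄╬┄┄··
····╬╬┄┄┄┄··
····┄──╬┄─··
····─┄▲╬█┄··
····┄┄╬──╬··
····─█╬┄█┄··
············
············
············

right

············
············
············
···┄┄┄╬┄┄···
···╬╬┄┄┄┄···
···┄──╬┄─···
···─┄╬▲█┄···
···┄┄╬──╬···
···─█╬┄█┄···
············
············
············

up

············
············
············
············
···┄┄┄╬┄┄···
···╬╬┄┄┄┄···
···┄──▲┄─···
···─┄╬╬█┄···
···┄┄╬──╬···
···─█╬┄█┄···
············
············

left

············
············
············
············
····┄┄┄╬┄┄··
····╬╬┄┄┄┄··
····┄─▲╬┄─··
····─┄╬╬█┄··
····┄┄╬──╬··
····─█╬┄█┄··
············
············

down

············
············
············
····┄┄┄╬┄┄··
····╬╬┄┄┄┄··
····┄──╬┄─··
····─┄▲╬█┄··
····┄┄╬──╬··
····─█╬┄█┄··
············
············
············

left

············
············
············
·····┄┄┄╬┄┄·
····╬╬╬┄┄┄┄·
····╬┄──╬┄─·
····█─▲╬╬█┄·
····┄┄┄╬──╬·
····──█╬┄█┄·
············
············
············

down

············
············
·····┄┄┄╬┄┄·
····╬╬╬┄┄┄┄·
····╬┄──╬┄─·
····█─┄╬╬█┄·
····┄┄▲╬──╬·
····──█╬┄█┄·
····┄┄╬──···
············
············
············

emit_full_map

·┄┄┄╬┄┄
╬╬╬┄┄┄┄
╬┄──╬┄─
█─┄╬╬█┄
┄┄▲╬──╬
──█╬┄█┄
┄┄╬──··

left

············
············
······┄┄┄╬┄┄
·····╬╬╬┄┄┄┄
····┄╬┄──╬┄─
····╬█─┄╬╬█┄
····┄┄▲┄╬──╬
····█──█╬┄█┄
····┄┄┄╬──··
············
············
············

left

············
············
·······┄┄┄╬┄
······╬╬╬┄┄┄
····─┄╬┄──╬┄
····╬╬█─┄╬╬█
····┄┄▲┄┄╬──
····╬█──█╬┄█
····╬┄┄┄╬──·
············
············
············

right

············
············
······┄┄┄╬┄┄
·····╬╬╬┄┄┄┄
···─┄╬┄──╬┄─
···╬╬█─┄╬╬█┄
···┄┄┄▲┄╬──╬
···╬█──█╬┄█┄
···╬┄┄┄╬──··
············
············
············

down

············
······┄┄┄╬┄┄
·····╬╬╬┄┄┄┄
···─┄╬┄──╬┄─
···╬╬█─┄╬╬█┄
···┄┄┄┄┄╬──╬
···╬█─▲█╬┄█┄
···╬┄┄┄╬──··
····┄░╬█─···
············
············
············

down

······┄┄┄╬┄┄
·····╬╬╬┄┄┄┄
···─┄╬┄──╬┄─
···╬╬█─┄╬╬█┄
···┄┄┄┄┄╬──╬
···╬█──█╬┄█┄
···╬┄┄▲╬──··
····┄░╬█─···
····┄╬┄┄┄···
············
············
············

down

·····╬╬╬┄┄┄┄
···─┄╬┄──╬┄─
···╬╬█─┄╬╬█┄
···┄┄┄┄┄╬──╬
···╬█──█╬┄█┄
···╬┄┄┄╬──··
····┄░▲█─···
····┄╬┄┄┄···
····┄┄┄┄┄···
············
············
············

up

······┄┄┄╬┄┄
·····╬╬╬┄┄┄┄
···─┄╬┄──╬┄─
···╬╬█─┄╬╬█┄
···┄┄┄┄┄╬──╬
···╬█──█╬┄█┄
···╬┄┄▲╬──··
····┄░╬█─···
····┄╬┄┄┄···
····┄┄┄┄┄···
············
············

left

·······┄┄┄╬┄
······╬╬╬┄┄┄
····─┄╬┄──╬┄
····╬╬█─┄╬╬█
····┄┄┄┄┄╬──
····╬█──█╬┄█
····╬┄▲┄╬──·
····╬┄░╬█─··
····─┄╬┄┄┄··
·····┄┄┄┄┄··
············
············

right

······┄┄┄╬┄┄
·····╬╬╬┄┄┄┄
···─┄╬┄──╬┄─
···╬╬█─┄╬╬█┄
···┄┄┄┄┄╬──╬
···╬█──█╬┄█┄
···╬┄┄▲╬──··
···╬┄░╬█─···
···─┄╬┄┄┄···
····┄┄┄┄┄···
············
············

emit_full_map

···┄┄┄╬┄┄
··╬╬╬┄┄┄┄
─┄╬┄──╬┄─
╬╬█─┄╬╬█┄
┄┄┄┄┄╬──╬
╬█──█╬┄█┄
╬┄┄▲╬──··
╬┄░╬█─···
─┄╬┄┄┄···
·┄┄┄┄┄···

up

············
······┄┄┄╬┄┄
·····╬╬╬┄┄┄┄
···─┄╬┄──╬┄─
···╬╬█─┄╬╬█┄
···┄┄┄┄┄╬──╬
···╬█─▲█╬┄█┄
···╬┄┄┄╬──··
···╬┄░╬█─···
···─┄╬┄┄┄···
····┄┄┄┄┄···
············

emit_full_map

···┄┄┄╬┄┄
··╬╬╬┄┄┄┄
─┄╬┄──╬┄─
╬╬█─┄╬╬█┄
┄┄┄┄┄╬──╬
╬█─▲█╬┄█┄
╬┄┄┄╬──··
╬┄░╬█─···
─┄╬┄┄┄···
·┄┄┄┄┄···
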